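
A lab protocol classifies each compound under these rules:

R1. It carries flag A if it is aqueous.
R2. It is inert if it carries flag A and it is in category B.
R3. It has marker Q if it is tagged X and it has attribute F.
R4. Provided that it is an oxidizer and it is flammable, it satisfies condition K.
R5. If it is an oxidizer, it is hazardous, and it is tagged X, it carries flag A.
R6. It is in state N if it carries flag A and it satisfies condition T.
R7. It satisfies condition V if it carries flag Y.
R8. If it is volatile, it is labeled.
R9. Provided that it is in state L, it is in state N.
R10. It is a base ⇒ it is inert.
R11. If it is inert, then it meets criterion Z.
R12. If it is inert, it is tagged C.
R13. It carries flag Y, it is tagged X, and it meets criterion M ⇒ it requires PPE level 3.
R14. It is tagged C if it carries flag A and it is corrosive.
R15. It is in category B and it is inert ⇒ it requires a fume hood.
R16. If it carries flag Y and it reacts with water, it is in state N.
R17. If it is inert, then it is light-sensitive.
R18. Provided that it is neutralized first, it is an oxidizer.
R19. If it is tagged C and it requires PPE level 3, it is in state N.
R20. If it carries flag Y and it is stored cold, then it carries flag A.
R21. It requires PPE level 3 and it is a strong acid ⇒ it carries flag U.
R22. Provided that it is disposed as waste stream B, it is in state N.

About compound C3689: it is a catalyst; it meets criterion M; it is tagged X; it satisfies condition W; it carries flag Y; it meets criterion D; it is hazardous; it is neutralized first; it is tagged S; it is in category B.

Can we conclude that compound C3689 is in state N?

By R13 (it carries flag Y, it is tagged X, it meets criterion M): it requires PPE level 3.
By R18 (it is neutralized first): it is an oxidizer.
By R5 (it is an oxidizer, it is hazardous, it is tagged X): it carries flag A.
By R2 (it carries flag A, it is in category B): it is inert.
By R12 (it is inert): it is tagged C.
By R19 (it is tagged C, it requires PPE level 3): it is in state N.

Yes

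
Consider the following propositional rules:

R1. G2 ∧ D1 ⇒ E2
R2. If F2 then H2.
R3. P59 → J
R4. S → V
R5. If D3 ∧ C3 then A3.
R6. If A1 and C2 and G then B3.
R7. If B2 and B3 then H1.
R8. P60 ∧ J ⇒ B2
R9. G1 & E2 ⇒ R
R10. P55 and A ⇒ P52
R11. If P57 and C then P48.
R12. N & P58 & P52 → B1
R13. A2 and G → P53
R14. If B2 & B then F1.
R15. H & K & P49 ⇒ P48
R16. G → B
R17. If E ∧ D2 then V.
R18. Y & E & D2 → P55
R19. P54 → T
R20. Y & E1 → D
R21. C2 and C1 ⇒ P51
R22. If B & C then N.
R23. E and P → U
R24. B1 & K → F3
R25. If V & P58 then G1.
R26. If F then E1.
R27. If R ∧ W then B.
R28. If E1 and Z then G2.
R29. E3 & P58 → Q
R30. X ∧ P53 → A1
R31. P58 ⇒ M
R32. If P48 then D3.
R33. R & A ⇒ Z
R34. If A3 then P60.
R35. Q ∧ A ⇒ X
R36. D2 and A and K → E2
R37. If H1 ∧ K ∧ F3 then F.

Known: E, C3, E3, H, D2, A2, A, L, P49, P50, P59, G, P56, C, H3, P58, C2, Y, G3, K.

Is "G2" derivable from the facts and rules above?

Yes

J  (by R3: P59)
P53  (by R13: A2, G)
P48  (by R15: H, K, P49)
B  (by R16: G)
V  (by R17: E, D2)
P55  (by R18: Y, E, D2)
N  (by R22: B, C)
G1  (by R25: V, P58)
Q  (by R29: E3, P58)
D3  (by R32: P48)
X  (by R35: Q, A)
E2  (by R36: D2, A, K)
A3  (by R5: D3, C3)
R  (by R9: G1, E2)
P52  (by R10: P55, A)
B1  (by R12: N, P58, P52)
F3  (by R24: B1, K)
A1  (by R30: X, P53)
Z  (by R33: R, A)
P60  (by R34: A3)
B3  (by R6: A1, C2, G)
B2  (by R8: P60, J)
H1  (by R7: B2, B3)
F  (by R37: H1, K, F3)
E1  (by R26: F)
G2  (by R28: E1, Z)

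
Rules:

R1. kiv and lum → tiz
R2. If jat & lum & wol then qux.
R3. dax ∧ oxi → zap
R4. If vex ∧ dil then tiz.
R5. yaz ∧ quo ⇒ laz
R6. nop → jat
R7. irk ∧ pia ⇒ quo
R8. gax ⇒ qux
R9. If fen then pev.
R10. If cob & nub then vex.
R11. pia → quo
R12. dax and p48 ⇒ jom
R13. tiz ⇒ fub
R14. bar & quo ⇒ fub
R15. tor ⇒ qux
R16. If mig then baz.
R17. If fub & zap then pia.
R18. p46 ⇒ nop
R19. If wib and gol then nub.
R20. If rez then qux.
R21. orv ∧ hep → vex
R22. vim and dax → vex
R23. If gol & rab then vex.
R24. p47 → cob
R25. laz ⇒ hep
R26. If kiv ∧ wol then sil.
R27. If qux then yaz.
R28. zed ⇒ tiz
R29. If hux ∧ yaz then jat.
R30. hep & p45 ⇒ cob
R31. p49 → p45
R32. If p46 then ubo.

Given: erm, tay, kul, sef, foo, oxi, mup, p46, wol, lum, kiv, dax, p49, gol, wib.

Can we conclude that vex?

Yes

tiz  (by R1: kiv, lum)
zap  (by R3: dax, oxi)
fub  (by R13: tiz)
pia  (by R17: fub, zap)
nop  (by R18: p46)
nub  (by R19: wib, gol)
p45  (by R31: p49)
jat  (by R6: nop)
quo  (by R11: pia)
qux  (by R2: jat, lum, wol)
yaz  (by R27: qux)
laz  (by R5: yaz, quo)
hep  (by R25: laz)
cob  (by R30: hep, p45)
vex  (by R10: cob, nub)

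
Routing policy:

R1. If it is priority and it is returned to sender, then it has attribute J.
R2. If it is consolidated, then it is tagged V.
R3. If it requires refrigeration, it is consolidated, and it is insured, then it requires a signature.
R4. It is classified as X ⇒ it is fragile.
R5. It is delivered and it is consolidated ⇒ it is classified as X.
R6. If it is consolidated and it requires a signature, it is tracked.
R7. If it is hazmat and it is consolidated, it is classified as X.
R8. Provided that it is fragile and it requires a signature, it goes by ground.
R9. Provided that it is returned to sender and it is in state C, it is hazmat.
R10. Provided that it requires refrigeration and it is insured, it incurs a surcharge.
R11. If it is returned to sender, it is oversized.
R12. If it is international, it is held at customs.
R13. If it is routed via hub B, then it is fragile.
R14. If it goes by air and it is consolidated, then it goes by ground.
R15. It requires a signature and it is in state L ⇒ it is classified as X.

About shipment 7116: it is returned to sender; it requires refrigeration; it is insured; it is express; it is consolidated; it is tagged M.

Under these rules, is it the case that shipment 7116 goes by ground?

No

Forward chaining from the given facts derives: is tagged V, requires a signature, is tracked, incurs a surcharge, is oversized.
Rules concluding "it goes by ground": R8 needs "it is fragile"; R14 needs "it goes by air" — none of these are established.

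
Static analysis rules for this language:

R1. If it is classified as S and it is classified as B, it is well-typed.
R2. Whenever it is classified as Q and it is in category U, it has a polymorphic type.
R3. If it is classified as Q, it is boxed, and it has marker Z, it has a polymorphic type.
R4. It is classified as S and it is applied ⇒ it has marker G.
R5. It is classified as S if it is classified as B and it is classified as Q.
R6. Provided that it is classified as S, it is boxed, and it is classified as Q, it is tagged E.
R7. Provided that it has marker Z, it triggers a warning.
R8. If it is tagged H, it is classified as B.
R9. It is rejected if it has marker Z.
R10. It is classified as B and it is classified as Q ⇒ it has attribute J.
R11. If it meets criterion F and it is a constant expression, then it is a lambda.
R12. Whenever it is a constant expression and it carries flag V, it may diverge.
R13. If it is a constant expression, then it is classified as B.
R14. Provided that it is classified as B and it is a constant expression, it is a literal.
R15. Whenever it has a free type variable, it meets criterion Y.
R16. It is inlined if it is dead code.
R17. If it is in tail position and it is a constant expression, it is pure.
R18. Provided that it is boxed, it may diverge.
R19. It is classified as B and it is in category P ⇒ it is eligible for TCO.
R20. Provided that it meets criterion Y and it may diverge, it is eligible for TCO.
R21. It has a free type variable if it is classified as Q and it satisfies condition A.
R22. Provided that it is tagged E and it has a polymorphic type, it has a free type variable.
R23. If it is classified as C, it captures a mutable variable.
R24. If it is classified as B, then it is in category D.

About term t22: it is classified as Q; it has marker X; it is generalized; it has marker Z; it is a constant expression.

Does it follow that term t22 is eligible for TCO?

Forward chaining from the given facts derives: triggers a warning, is rejected, is classified as B, is a literal, is in category D, is classified as S, has attribute J, is well-typed.
Rules concluding "it is eligible for TCO": R19 needs "it is in category P"; R20 needs "it meets criterion Y" — none of these are established.

No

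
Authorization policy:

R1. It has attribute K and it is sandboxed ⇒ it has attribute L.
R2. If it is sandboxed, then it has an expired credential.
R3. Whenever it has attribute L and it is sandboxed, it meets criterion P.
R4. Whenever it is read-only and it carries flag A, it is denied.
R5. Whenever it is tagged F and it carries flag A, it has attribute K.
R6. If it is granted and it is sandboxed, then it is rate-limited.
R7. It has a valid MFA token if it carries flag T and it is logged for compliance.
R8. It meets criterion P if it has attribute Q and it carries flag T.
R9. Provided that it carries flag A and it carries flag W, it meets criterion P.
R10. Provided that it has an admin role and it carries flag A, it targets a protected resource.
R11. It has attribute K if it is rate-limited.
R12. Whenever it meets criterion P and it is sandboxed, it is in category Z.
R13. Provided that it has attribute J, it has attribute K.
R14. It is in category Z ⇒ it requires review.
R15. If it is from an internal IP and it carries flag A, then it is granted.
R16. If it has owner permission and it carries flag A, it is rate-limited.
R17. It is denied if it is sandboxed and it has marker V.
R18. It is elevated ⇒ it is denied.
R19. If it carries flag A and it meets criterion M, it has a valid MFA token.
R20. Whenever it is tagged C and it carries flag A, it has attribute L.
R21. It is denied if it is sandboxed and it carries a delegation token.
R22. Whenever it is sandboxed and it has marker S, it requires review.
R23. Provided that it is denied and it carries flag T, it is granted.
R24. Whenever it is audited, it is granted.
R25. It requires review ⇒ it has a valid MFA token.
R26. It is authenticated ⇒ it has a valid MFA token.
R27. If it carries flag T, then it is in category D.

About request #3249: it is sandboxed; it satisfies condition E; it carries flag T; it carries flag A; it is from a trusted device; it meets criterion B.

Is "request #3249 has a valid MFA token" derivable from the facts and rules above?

No

Forward chaining from the given facts derives: has an expired credential, is in category D.
Rules concluding "it has a valid MFA token": R7 needs "it is logged for compliance"; R19 needs "it meets criterion M"; R25 needs "it requires review"; R26 needs "it is authenticated" — none of these are established.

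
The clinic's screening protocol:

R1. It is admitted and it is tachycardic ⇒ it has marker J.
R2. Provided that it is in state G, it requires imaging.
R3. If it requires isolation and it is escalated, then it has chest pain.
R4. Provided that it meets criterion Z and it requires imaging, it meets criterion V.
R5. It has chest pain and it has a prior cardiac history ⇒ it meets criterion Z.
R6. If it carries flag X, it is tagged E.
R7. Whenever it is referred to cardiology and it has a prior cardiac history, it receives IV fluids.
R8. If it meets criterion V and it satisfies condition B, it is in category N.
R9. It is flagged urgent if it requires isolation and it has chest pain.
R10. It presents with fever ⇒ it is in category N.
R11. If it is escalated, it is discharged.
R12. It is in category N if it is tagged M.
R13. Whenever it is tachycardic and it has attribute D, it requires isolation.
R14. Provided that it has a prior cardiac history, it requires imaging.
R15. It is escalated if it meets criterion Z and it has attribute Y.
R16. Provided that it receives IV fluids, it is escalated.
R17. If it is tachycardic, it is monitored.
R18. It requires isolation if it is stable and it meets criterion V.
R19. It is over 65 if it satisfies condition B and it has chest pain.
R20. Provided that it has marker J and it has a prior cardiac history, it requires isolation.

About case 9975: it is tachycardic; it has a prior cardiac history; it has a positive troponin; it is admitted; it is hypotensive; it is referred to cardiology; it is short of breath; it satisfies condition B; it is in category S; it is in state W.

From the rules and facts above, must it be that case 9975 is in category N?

Yes

By R1 (it is admitted, it is tachycardic): it has marker J.
By R7 (it is referred to cardiology, it has a prior cardiac history): it receives IV fluids.
By R14 (it has a prior cardiac history): it requires imaging.
By R16 (it receives IV fluids): it is escalated.
By R20 (it has marker J, it has a prior cardiac history): it requires isolation.
By R3 (it requires isolation, it is escalated): it has chest pain.
By R5 (it has chest pain, it has a prior cardiac history): it meets criterion Z.
By R4 (it meets criterion Z, it requires imaging): it meets criterion V.
By R8 (it meets criterion V, it satisfies condition B): it is in category N.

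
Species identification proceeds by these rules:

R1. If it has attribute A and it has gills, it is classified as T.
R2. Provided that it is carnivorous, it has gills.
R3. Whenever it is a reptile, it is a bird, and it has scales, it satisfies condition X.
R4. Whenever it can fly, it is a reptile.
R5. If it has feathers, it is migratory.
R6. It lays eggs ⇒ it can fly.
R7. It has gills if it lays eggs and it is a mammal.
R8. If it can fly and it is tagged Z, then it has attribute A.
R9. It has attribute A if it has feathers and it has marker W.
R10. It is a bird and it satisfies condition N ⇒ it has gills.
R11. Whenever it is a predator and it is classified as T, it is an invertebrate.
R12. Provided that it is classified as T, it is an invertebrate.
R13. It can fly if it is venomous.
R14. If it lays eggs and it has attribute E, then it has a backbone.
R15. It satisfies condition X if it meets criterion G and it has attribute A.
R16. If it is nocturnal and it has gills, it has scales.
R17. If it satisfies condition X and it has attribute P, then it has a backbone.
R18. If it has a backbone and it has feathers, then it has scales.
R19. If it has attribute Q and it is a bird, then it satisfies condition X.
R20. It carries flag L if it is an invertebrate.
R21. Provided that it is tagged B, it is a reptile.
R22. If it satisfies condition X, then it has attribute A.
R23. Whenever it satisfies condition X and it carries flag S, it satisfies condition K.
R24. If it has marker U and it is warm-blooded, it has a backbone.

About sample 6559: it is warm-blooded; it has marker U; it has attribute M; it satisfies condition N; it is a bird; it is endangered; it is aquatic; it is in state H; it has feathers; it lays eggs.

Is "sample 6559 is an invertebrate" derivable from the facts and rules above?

Yes

By R6 (it lays eggs): it can fly.
By R10 (it is a bird, it satisfies condition N): it has gills.
By R24 (it has marker U, it is warm-blooded): it has a backbone.
By R4 (it can fly): it is a reptile.
By R18 (it has a backbone, it has feathers): it has scales.
By R3 (it is a reptile, it is a bird, it has scales): it satisfies condition X.
By R22 (it satisfies condition X): it has attribute A.
By R1 (it has attribute A, it has gills): it is classified as T.
By R12 (it is classified as T): it is an invertebrate.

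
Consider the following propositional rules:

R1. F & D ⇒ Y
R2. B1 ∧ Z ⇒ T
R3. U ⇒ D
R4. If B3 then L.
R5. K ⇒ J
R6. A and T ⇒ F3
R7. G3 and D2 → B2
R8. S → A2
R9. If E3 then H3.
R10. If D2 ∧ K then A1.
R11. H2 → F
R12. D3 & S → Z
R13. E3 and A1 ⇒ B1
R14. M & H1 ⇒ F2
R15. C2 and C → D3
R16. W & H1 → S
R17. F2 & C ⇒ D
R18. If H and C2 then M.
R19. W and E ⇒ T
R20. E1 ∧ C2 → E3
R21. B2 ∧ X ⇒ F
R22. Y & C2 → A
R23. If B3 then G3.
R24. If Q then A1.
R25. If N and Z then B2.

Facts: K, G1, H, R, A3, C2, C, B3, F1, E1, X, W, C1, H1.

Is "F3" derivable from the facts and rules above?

No

Forward chaining from the given facts derives: L, J, D3, S, M, E3, G3, A2, H3, Z, F2, D.
The only rule concluding F3 is R6, which needs A; that is never established.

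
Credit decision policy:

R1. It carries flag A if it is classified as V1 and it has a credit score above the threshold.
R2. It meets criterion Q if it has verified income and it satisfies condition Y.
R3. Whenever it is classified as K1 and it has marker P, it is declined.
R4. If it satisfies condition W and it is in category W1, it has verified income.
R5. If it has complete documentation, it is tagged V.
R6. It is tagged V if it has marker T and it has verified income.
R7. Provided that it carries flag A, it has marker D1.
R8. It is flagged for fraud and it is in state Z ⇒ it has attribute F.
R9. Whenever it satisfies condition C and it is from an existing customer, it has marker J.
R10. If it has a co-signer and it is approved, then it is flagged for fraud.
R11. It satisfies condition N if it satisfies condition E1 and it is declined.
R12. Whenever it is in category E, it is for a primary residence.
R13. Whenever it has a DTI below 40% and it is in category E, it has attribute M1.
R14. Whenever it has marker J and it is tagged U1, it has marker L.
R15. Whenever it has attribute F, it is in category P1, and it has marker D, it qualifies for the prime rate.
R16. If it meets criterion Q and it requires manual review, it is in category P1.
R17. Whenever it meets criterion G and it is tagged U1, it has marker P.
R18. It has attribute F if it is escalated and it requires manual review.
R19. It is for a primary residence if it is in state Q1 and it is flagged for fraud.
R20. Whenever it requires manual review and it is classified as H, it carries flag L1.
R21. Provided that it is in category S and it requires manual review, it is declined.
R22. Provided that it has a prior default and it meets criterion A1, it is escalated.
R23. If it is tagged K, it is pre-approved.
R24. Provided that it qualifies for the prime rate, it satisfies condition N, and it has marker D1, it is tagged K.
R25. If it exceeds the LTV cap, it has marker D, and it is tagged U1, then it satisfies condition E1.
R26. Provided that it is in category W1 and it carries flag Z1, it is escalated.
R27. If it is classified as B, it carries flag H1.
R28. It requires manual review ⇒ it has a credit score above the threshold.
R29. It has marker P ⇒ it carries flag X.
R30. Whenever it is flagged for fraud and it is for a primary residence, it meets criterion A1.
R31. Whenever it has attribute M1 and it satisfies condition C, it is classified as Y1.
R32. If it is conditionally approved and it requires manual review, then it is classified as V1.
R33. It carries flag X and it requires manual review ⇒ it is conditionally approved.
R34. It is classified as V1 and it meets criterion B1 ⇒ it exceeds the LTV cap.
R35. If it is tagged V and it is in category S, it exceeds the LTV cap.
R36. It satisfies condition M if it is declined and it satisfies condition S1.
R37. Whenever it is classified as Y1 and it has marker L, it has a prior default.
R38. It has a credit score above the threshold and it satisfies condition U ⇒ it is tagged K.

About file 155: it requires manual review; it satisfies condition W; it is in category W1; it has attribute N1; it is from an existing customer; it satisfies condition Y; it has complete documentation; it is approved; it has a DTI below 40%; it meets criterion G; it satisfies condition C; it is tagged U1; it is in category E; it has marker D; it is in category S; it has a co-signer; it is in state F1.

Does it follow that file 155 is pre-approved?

By R4 (it satisfies condition W, it is in category W1): it has verified income.
By R5 (it has complete documentation): it is tagged V.
By R9 (it satisfies condition C, it is from an existing customer): it has marker J.
By R10 (it has a co-signer, it is approved): it is flagged for fraud.
By R12 (it is in category E): it is for a primary residence.
By R13 (it has a DTI below 40%, it is in category E): it has attribute M1.
By R14 (it has marker J, it is tagged U1): it has marker L.
By R17 (it meets criterion G, it is tagged U1): it has marker P.
By R21 (it is in category S, it requires manual review): it is declined.
By R28 (it requires manual review): it has a credit score above the threshold.
By R29 (it has marker P): it carries flag X.
By R30 (it is flagged for fraud, it is for a primary residence): it meets criterion A1.
By R31 (it has attribute M1, it satisfies condition C): it is classified as Y1.
By R33 (it carries flag X, it requires manual review): it is conditionally approved.
By R35 (it is tagged V, it is in category S): it exceeds the LTV cap.
By R37 (it is classified as Y1, it has marker L): it has a prior default.
By R2 (it has verified income, it satisfies condition Y): it meets criterion Q.
By R16 (it meets criterion Q, it requires manual review): it is in category P1.
By R22 (it has a prior default, it meets criterion A1): it is escalated.
By R25 (it exceeds the LTV cap, it has marker D, it is tagged U1): it satisfies condition E1.
By R32 (it is conditionally approved, it requires manual review): it is classified as V1.
By R1 (it is classified as V1, it has a credit score above the threshold): it carries flag A.
By R7 (it carries flag A): it has marker D1.
By R11 (it satisfies condition E1, it is declined): it satisfies condition N.
By R18 (it is escalated, it requires manual review): it has attribute F.
By R15 (it has attribute F, it is in category P1, it has marker D): it qualifies for the prime rate.
By R24 (it qualifies for the prime rate, it satisfies condition N, it has marker D1): it is tagged K.
By R23 (it is tagged K): it is pre-approved.

Yes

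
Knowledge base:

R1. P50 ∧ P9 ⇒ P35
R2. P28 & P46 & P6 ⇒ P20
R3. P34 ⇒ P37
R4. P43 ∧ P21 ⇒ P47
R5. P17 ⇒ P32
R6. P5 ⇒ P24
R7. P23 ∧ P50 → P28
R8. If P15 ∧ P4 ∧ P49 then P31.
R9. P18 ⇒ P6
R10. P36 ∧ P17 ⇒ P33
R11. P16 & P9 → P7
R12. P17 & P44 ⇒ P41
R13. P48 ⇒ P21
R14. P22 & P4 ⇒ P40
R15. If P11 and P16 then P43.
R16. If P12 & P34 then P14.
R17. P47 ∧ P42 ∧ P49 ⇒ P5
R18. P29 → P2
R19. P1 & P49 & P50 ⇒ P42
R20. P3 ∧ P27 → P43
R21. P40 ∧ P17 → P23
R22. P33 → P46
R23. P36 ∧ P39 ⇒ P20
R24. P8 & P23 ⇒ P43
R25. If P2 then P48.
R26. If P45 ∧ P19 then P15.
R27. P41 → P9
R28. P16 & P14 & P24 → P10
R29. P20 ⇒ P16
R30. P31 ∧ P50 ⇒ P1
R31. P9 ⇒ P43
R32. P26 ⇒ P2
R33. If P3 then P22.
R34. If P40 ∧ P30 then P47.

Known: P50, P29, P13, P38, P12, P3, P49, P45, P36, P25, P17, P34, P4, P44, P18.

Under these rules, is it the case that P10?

No

Forward chaining from the given facts derives: P37, P32, P6, P33, P41, P14, P2, P46, P48, P9, P43, P22, P35, P21, P40, P23, P47, P28, P20, P16, P7.
The only rule concluding P10 is R28, which needs P24; that is never established.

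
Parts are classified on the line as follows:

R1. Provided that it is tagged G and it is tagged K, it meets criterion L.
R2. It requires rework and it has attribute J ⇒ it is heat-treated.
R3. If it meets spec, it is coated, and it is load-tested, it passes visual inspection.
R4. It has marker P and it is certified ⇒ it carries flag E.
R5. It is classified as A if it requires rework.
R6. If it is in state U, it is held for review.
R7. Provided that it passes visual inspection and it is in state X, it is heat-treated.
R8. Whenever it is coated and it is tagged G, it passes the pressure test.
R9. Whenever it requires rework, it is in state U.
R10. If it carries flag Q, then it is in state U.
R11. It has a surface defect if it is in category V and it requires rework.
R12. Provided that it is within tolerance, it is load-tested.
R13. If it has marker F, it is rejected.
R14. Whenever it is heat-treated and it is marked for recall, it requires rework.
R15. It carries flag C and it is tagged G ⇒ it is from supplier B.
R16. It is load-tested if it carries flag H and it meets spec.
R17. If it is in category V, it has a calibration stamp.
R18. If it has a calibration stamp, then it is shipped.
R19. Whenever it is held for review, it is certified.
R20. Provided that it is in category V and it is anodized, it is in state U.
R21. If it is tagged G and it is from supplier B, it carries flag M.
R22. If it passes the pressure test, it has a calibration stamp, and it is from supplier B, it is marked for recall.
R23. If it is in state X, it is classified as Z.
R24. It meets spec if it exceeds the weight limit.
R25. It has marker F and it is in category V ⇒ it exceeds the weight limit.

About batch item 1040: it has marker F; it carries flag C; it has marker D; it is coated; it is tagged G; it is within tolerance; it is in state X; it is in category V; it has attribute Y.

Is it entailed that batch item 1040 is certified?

By R8 (it is coated, it is tagged G): it passes the pressure test.
By R12 (it is within tolerance): it is load-tested.
By R15 (it carries flag C, it is tagged G): it is from supplier B.
By R17 (it is in category V): it has a calibration stamp.
By R22 (it passes the pressure test, it has a calibration stamp, it is from supplier B): it is marked for recall.
By R25 (it has marker F, it is in category V): it exceeds the weight limit.
By R24 (it exceeds the weight limit): it meets spec.
By R3 (it meets spec, it is coated, it is load-tested): it passes visual inspection.
By R7 (it passes visual inspection, it is in state X): it is heat-treated.
By R14 (it is heat-treated, it is marked for recall): it requires rework.
By R9 (it requires rework): it is in state U.
By R6 (it is in state U): it is held for review.
By R19 (it is held for review): it is certified.

Yes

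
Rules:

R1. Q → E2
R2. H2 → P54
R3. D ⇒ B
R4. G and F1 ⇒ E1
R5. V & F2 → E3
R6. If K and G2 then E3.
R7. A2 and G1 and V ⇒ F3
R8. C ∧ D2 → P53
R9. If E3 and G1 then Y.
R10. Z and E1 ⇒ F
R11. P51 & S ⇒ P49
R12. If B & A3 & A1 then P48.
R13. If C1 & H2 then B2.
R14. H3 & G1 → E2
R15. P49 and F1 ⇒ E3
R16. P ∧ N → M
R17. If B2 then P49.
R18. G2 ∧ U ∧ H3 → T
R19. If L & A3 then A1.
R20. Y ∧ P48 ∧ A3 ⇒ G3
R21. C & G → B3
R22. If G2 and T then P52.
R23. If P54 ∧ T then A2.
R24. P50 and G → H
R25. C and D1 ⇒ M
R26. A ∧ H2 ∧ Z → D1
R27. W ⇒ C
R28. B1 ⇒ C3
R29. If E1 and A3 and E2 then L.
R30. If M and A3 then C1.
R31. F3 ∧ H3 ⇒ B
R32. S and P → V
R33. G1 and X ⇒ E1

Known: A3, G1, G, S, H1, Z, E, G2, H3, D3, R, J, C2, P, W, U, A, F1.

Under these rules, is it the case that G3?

Forward chaining from the given facts derives: E1, F, E2, T, P52, C, L, V, A1, B3.
The only rule concluding G3 is R20, which needs Y; that is never established.

No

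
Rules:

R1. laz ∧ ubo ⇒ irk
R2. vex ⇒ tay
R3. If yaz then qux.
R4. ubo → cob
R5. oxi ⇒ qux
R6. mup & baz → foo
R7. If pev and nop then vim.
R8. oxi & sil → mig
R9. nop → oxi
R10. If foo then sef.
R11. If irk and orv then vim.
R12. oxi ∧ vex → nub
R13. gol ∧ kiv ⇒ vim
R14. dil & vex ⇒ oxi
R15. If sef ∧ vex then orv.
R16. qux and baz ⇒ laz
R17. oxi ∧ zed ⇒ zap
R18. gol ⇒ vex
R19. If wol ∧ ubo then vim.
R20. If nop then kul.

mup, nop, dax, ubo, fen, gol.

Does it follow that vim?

Forward chaining from the given facts derives: cob, oxi, vex, kul, tay, qux, nub.
Rules concluding vim: R7 needs pev; R11 needs irk; R13 needs kiv; R19 needs wol — none of these are established.

No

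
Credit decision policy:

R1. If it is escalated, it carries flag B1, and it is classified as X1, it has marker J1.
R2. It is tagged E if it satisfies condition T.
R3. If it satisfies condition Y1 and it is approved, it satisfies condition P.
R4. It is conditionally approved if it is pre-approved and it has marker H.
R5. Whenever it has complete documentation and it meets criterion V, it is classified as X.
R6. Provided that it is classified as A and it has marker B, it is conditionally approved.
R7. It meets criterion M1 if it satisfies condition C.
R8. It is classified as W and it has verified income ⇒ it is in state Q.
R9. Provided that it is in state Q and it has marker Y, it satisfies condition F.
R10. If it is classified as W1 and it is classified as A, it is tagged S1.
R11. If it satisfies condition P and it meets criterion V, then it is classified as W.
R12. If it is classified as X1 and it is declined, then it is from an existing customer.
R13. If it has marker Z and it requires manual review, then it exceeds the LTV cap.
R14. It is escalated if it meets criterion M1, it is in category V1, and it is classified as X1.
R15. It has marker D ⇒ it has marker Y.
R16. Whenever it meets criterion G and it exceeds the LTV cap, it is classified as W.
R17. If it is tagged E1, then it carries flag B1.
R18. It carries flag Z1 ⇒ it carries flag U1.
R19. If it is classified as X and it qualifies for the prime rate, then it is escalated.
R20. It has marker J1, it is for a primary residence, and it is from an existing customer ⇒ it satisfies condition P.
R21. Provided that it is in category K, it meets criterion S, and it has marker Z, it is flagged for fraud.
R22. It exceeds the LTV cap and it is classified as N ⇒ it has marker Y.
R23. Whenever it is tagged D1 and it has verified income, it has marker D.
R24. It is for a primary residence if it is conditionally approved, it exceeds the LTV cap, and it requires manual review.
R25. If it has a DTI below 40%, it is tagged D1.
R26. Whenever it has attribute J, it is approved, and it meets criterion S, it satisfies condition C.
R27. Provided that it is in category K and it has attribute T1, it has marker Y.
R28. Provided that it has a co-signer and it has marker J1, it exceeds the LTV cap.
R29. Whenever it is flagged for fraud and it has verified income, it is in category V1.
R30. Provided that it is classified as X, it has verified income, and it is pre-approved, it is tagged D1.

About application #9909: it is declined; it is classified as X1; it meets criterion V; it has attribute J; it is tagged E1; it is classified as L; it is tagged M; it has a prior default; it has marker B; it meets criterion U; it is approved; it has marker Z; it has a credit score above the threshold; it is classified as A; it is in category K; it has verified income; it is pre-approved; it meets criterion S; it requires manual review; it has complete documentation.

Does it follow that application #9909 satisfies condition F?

By R5 (it has complete documentation, it meets criterion V): it is classified as X.
By R6 (it is classified as A, it has marker B): it is conditionally approved.
By R12 (it is classified as X1, it is declined): it is from an existing customer.
By R13 (it has marker Z, it requires manual review): it exceeds the LTV cap.
By R17 (it is tagged E1): it carries flag B1.
By R21 (it is in category K, it meets criterion S, it has marker Z): it is flagged for fraud.
By R24 (it is conditionally approved, it exceeds the LTV cap, it requires manual review): it is for a primary residence.
By R26 (it has attribute J, it is approved, it meets criterion S): it satisfies condition C.
By R29 (it is flagged for fraud, it has verified income): it is in category V1.
By R30 (it is classified as X, it has verified income, it is pre-approved): it is tagged D1.
By R7 (it satisfies condition C): it meets criterion M1.
By R14 (it meets criterion M1, it is in category V1, it is classified as X1): it is escalated.
By R23 (it is tagged D1, it has verified income): it has marker D.
By R1 (it is escalated, it carries flag B1, it is classified as X1): it has marker J1.
By R15 (it has marker D): it has marker Y.
By R20 (it has marker J1, it is for a primary residence, it is from an existing customer): it satisfies condition P.
By R11 (it satisfies condition P, it meets criterion V): it is classified as W.
By R8 (it is classified as W, it has verified income): it is in state Q.
By R9 (it is in state Q, it has marker Y): it satisfies condition F.

Yes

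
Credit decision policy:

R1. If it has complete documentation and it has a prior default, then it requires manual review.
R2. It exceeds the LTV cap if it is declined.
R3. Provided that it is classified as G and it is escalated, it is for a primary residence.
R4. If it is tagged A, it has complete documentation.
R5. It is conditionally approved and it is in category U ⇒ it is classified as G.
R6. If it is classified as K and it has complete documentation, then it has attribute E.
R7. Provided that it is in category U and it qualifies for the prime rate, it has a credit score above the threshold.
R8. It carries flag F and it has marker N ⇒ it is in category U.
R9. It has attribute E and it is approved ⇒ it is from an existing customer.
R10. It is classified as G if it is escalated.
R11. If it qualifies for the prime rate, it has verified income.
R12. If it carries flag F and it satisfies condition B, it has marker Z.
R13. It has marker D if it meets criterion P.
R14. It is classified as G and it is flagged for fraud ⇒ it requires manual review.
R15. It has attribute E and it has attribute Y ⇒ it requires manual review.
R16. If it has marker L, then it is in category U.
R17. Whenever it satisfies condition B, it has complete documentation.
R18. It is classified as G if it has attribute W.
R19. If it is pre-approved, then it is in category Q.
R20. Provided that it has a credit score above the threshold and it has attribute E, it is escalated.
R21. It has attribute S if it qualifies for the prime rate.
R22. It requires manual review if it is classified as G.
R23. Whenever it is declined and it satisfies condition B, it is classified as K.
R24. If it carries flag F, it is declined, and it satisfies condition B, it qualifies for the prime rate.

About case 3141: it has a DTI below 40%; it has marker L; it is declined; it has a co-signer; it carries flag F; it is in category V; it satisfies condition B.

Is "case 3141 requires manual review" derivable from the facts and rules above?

By R16 (it has marker L): it is in category U.
By R17 (it satisfies condition B): it has complete documentation.
By R23 (it is declined, it satisfies condition B): it is classified as K.
By R24 (it carries flag F, it is declined, it satisfies condition B): it qualifies for the prime rate.
By R6 (it is classified as K, it has complete documentation): it has attribute E.
By R7 (it is in category U, it qualifies for the prime rate): it has a credit score above the threshold.
By R20 (it has a credit score above the threshold, it has attribute E): it is escalated.
By R10 (it is escalated): it is classified as G.
By R22 (it is classified as G): it requires manual review.

Yes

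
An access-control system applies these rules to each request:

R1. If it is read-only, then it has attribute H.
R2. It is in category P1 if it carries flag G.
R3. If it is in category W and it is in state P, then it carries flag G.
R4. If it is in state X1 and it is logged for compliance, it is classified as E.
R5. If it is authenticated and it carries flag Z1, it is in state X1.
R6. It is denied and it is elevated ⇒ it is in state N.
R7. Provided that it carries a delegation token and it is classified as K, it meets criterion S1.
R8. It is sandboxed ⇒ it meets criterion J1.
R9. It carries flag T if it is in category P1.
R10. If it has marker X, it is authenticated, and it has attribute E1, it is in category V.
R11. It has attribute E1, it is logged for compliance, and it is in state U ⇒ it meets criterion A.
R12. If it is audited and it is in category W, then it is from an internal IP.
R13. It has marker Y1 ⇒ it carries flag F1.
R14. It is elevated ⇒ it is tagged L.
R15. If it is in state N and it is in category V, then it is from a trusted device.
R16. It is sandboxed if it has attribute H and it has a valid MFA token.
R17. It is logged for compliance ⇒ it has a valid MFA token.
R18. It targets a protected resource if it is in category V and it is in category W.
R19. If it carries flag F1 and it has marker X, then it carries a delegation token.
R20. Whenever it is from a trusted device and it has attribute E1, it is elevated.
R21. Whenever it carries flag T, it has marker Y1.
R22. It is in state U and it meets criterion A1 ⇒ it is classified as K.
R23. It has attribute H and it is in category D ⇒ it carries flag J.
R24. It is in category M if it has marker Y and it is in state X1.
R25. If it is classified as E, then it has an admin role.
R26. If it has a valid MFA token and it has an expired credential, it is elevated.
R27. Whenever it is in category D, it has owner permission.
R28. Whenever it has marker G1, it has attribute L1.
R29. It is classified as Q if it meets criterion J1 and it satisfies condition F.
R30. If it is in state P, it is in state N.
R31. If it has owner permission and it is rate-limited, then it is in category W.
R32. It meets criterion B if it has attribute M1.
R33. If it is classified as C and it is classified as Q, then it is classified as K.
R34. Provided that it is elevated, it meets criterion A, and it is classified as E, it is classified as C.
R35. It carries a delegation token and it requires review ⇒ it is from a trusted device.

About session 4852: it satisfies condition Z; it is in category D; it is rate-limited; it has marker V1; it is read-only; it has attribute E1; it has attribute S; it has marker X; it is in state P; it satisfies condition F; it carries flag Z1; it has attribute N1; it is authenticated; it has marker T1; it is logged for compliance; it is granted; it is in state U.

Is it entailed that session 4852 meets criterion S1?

By R1 (it is read-only): it has attribute H.
By R5 (it is authenticated, it carries flag Z1): it is in state X1.
By R10 (it has marker X, it is authenticated, it has attribute E1): it is in category V.
By R11 (it has attribute E1, it is logged for compliance, it is in state U): it meets criterion A.
By R17 (it is logged for compliance): it has a valid MFA token.
By R27 (it is in category D): it has owner permission.
By R30 (it is in state P): it is in state N.
By R31 (it has owner permission, it is rate-limited): it is in category W.
By R3 (it is in category W, it is in state P): it carries flag G.
By R4 (it is in state X1, it is logged for compliance): it is classified as E.
By R15 (it is in state N, it is in category V): it is from a trusted device.
By R16 (it has attribute H, it has a valid MFA token): it is sandboxed.
By R20 (it is from a trusted device, it has attribute E1): it is elevated.
By R34 (it is elevated, it meets criterion A, it is classified as E): it is classified as C.
By R2 (it carries flag G): it is in category P1.
By R8 (it is sandboxed): it meets criterion J1.
By R9 (it is in category P1): it carries flag T.
By R21 (it carries flag T): it has marker Y1.
By R29 (it meets criterion J1, it satisfies condition F): it is classified as Q.
By R33 (it is classified as C, it is classified as Q): it is classified as K.
By R13 (it has marker Y1): it carries flag F1.
By R19 (it carries flag F1, it has marker X): it carries a delegation token.
By R7 (it carries a delegation token, it is classified as K): it meets criterion S1.

Yes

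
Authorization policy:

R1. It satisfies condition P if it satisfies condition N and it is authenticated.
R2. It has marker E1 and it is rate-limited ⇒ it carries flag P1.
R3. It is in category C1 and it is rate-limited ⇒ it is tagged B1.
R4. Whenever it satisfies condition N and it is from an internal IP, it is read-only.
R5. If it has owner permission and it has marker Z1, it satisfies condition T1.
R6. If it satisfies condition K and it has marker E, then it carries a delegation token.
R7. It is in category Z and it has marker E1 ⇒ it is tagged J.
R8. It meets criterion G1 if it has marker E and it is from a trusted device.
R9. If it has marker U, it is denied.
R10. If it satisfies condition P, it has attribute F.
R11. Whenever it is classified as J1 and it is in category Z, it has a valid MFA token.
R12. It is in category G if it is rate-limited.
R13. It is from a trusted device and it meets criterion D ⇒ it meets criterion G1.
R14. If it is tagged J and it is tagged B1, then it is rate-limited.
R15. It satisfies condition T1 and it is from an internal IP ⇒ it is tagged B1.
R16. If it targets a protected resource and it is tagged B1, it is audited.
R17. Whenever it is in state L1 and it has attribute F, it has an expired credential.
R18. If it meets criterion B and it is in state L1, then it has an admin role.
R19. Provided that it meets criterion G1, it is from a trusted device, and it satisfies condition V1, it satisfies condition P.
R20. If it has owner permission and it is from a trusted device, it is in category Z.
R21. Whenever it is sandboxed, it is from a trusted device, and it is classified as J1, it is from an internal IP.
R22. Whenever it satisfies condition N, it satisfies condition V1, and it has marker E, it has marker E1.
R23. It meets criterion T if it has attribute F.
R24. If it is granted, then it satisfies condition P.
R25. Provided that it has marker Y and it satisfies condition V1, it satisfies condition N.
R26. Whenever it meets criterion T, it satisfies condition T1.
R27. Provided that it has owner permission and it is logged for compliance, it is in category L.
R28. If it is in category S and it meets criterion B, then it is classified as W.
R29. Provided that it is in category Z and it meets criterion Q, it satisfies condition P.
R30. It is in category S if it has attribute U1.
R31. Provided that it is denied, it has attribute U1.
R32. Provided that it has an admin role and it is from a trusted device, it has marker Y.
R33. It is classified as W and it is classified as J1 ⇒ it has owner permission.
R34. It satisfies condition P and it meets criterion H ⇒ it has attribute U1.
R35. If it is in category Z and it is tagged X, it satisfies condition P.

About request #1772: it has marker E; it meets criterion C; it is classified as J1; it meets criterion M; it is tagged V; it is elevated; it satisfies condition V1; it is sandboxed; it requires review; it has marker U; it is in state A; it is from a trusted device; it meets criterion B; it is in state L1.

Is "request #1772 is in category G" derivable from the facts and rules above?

By R8 (it has marker E, it is from a trusted device): it meets criterion G1.
By R9 (it has marker U): it is denied.
By R18 (it meets criterion B, it is in state L1): it has an admin role.
By R19 (it meets criterion G1, it is from a trusted device, it satisfies condition V1): it satisfies condition P.
By R21 (it is sandboxed, it is from a trusted device, it is classified as J1): it is from an internal IP.
By R31 (it is denied): it has attribute U1.
By R32 (it has an admin role, it is from a trusted device): it has marker Y.
By R10 (it satisfies condition P): it has attribute F.
By R23 (it has attribute F): it meets criterion T.
By R25 (it has marker Y, it satisfies condition V1): it satisfies condition N.
By R26 (it meets criterion T): it satisfies condition T1.
By R30 (it has attribute U1): it is in category S.
By R15 (it satisfies condition T1, it is from an internal IP): it is tagged B1.
By R22 (it satisfies condition N, it satisfies condition V1, it has marker E): it has marker E1.
By R28 (it is in category S, it meets criterion B): it is classified as W.
By R33 (it is classified as W, it is classified as J1): it has owner permission.
By R20 (it has owner permission, it is from a trusted device): it is in category Z.
By R7 (it is in category Z, it has marker E1): it is tagged J.
By R14 (it is tagged J, it is tagged B1): it is rate-limited.
By R12 (it is rate-limited): it is in category G.

Yes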